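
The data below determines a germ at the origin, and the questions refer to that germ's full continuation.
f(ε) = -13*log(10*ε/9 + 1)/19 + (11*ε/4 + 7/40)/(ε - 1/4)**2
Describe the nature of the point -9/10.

The term (-13/19)*log(1 - ε/(-9/10)) has argument 1 - -9/10/(-9/10) = 0 at -9/10: a logarithmic (infinitely-sheeted) branch point; the remaining terms are analytic or single-valued there.

The point is a logarithmic branch point.


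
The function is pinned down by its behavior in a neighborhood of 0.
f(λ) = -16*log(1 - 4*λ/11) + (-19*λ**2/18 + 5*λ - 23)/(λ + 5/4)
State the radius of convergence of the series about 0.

Denominator factor (λ + 5/4): pole of order 1 at -5/4, modulus 5/4.
Branch term (-16)*log(1 - λ/(11/4)): its argument vanishes at λ = 11/4, a logarithmic branch point, modulus 11/4.
The radius of convergence is the smallest modulus among the singular points: 5/4.

The radius of convergence is 5/4.


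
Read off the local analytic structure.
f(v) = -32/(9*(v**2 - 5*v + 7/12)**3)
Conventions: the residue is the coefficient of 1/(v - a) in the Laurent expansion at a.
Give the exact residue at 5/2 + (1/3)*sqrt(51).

The residue is -(6/4913)*sqrt(51).

The factor v**2 - 5*v + 7/12 splits as (v - a)(v - a') with a = 5/2 + (1/3)*sqrt(51), a' = 5/2 - (1/3)*sqrt(51). At the order-3 pole a set g(v) = (v - a)^3*f(v) = [-32/9] / (v - a')^3.
Order-3 pole: residue = g''(a)/2; g''(5/2 + (1/3)*sqrt(51)) = -(12/4913)*sqrt(51), so the residue is -(6/4913)*sqrt(51).


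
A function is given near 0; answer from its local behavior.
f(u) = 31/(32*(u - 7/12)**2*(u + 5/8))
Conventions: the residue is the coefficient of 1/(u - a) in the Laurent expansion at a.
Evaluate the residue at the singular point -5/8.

At the order-1 pole -5/8 set g(u) = (u - (-5/8))*f(u) = 31/(32*(u - 7/12)**2).
Simple pole: residue = g(a) at a = -5/8, which is 558/841.

The residue is 558/841.


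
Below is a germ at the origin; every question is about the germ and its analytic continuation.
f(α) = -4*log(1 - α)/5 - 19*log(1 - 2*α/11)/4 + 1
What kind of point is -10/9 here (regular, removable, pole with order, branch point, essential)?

The point is a regular point.

There is no denominator, hence no pole anywhere.
Branch term log(1 - α/(1)): argument at -10/9 is 19/9, nonzero, so -10/9 is not its branch point (a point on a principal cut is still regular for the continued germ).
Branch term log(1 - α/(11/2)): argument at -10/9 is 119/99, nonzero, so -10/9 is not its branch point (a point on a principal cut is still regular for the continued germ).
So the germ continues analytically to -10/9.


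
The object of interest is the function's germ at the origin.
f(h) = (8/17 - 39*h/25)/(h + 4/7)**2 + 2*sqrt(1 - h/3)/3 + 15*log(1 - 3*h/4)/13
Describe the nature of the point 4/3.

The point is a logarithmic branch point.

The term (15/13)*log(1 - h/(4/3)) has argument 1 - 4/3/(4/3) = 0 at 4/3: a logarithmic (infinitely-sheeted) branch point; the remaining terms are analytic or single-valued there.


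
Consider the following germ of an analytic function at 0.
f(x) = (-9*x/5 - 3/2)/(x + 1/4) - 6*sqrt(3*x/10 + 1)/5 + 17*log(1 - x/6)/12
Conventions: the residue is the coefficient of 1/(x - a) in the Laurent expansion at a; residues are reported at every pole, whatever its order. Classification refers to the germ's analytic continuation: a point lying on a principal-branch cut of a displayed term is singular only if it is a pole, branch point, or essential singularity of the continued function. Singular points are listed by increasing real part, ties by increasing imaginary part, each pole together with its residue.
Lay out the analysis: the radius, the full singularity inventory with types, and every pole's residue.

Denominator factor (x + 1/4): pole of order 1 at -1/4, modulus 1/4.
Branch term (17/12)*log(1 - x/(6)): its argument vanishes at x = 6, a logarithmic branch point, modulus 6.
Branch term (-6/5)*sqrt(1 - x/(-10/3)): its argument vanishes at x = -10/3, a square-root branch point, modulus 10/3.
The radius of convergence is the smallest modulus among the singular points: 1/4.
The branch terms are analytic at -1/4 and contribute nothing to the residue; only the rational part matters.
At the order-1 pole -1/4 set g(x) = (x - (-1/4))*(rational part) = -9*x/5 - 3/2.
Simple pole: residue = g(a) at a = -1/4, which is -21/20.
List the singular points by increasing real part (a conjugate pair: the negative imaginary part first).

Radius of convergence at 0: 1/4.
At -10/3: an algebraic (square-root) branch point.
At -1/4: a pole of order 1; residue -21/20.
At 6: a logarithmic branch point.


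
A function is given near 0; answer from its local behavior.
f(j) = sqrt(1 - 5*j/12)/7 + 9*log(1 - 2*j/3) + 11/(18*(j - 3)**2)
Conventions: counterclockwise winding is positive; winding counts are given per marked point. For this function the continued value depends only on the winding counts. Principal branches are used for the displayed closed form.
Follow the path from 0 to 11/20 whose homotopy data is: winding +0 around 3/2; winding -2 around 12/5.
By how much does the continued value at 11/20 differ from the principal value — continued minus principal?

Continued minus principal equals 0.

The rational part is single-valued and drops out of the difference; each branch term changes only by its own monodromy.
(9)*log(1 - j/(3/2)): winding 0 around 3/2, so this term returns to its principal value, contribution 0.
(1/7)*sqrt(1 - j/(12/5)): winding -2 is even, the square root returns to the same sheet, contribution 0.
Summing the contributions at j = 11/20 gives 0.


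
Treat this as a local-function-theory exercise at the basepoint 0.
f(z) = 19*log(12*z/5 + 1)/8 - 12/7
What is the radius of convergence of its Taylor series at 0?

The radius of convergence is 5/12.

Branch term (19/8)*log(1 - z/(-5/12)): its argument vanishes at z = -5/12, a logarithmic branch point, modulus 5/12.
The radius of convergence is the smallest modulus among the singular points: 5/12.


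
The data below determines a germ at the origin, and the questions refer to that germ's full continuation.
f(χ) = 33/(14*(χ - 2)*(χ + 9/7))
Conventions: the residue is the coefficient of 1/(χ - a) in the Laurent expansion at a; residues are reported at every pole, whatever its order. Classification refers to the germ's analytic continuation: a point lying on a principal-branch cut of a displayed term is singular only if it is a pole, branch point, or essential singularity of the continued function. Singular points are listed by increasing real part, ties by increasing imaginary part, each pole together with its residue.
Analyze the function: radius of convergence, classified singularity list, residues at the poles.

Denominator factor (χ - 2): pole of order 1 at 2, modulus 2.
Denominator factor (χ + 9/7): pole of order 1 at -9/7, modulus 9/7.
The radius of convergence is the smallest modulus among the singular points: 9/7.
At the order-1 pole -9/7 set g(χ) = (χ - (-9/7))*f(χ) = 33/(14*(χ - 2)).
Simple pole: residue = g(a) at a = -9/7, which is -33/46.
At the order-1 pole 2 set g(χ) = (χ - (2))*f(χ) = 33/(14*(χ + 9/7)).
Simple pole: residue = g(a) at a = 2, which is 33/46.
List the singular points by increasing real part (a conjugate pair: the negative imaginary part first).

Radius of convergence at 0: 9/7.
At -9/7: a pole of order 1; residue -33/46.
At 2: a pole of order 1; residue 33/46.


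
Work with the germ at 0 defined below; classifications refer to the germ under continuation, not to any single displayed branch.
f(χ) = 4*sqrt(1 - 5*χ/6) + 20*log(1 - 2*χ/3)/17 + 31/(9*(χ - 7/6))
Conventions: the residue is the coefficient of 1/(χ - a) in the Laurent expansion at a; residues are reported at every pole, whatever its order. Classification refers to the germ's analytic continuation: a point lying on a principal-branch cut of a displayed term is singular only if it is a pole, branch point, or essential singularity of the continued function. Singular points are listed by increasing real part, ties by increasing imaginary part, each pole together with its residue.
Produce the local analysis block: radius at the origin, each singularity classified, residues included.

Denominator factor (χ - 7/6): pole of order 1 at 7/6, modulus 7/6.
Branch term (4)*sqrt(1 - χ/(6/5)): its argument vanishes at χ = 6/5, a square-root branch point, modulus 6/5.
Branch term (20/17)*log(1 - χ/(3/2)): its argument vanishes at χ = 3/2, a logarithmic branch point, modulus 3/2.
The radius of convergence is the smallest modulus among the singular points: 7/6.
The branch terms are analytic at 7/6 and contribute nothing to the residue; only the rational part matters.
At the order-1 pole 7/6 set g(χ) = (χ - (7/6))*(rational part) = 31/9.
Simple pole: residue = g(a) at a = 7/6, which is 31/9.
List the singular points by increasing real part (a conjugate pair: the negative imaginary part first).

Radius of convergence at 0: 7/6.
At 7/6: a pole of order 1; residue 31/9.
At 6/5: an algebraic (square-root) branch point.
At 3/2: a logarithmic branch point.


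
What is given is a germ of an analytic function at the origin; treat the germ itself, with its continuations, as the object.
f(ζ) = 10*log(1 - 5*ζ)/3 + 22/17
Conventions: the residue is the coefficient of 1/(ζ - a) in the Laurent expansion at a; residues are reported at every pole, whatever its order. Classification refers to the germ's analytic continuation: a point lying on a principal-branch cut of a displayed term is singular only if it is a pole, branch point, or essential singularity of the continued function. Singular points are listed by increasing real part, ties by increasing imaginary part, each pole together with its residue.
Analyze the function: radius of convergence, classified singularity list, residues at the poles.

Branch term (10/3)*log(1 - ζ/(1/5)): its argument vanishes at ζ = 1/5, a logarithmic branch point, modulus 1/5.
The radius of convergence is the smallest modulus among the singular points: 1/5.

Radius of convergence at 0: 1/5.
At 1/5: a logarithmic branch point.


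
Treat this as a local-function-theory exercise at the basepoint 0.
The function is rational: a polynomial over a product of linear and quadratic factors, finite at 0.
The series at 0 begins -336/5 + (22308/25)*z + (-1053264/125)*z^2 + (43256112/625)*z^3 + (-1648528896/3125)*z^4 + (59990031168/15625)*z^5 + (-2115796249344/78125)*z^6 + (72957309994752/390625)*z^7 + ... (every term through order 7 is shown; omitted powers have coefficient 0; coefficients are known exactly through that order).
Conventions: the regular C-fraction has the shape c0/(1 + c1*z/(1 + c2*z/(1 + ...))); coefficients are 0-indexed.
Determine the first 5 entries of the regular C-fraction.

The regular C-fraction coefficients are [-336/5, 1859/140, -199653/52052, 374390352/123718309, -7477805192/24718305869].

Taylor coefficients (read off): a_0 = -336/5, a_1 = 22308/25, a_2 = -1053264/125, a_3 = 43256112/625, a_4 = -1648528896/3125.
c0 = a_0 = -336/5. Peel one level at a time: if S = 1 + c*z/S' with S'(0) = 1, then c is the z-coefficient of S and S' = c*z/(S - 1).
S_1 = c0/f = 1 + (1859/140)*z + (199653/3920)*z^2 + ...; c1 = 1859/140.
S_2 = c1*z/(S_1 - 1) = 1 + (-199653/52052)*z + (40113252/3455881)*z^2 + ...; c2 = -199653/52052.
S_3 = c2*z/(S_2 - 1) = 1 + (374390352/123718309)*z + (4054667904/4429035601)*z^2 + ...; c3 = 374390352/123718309.
S_4 = c3*z/(S_3 - 1) = 1 + (-7477805192/24718305869)*z + ...; c4 = -7477805192/24718305869.


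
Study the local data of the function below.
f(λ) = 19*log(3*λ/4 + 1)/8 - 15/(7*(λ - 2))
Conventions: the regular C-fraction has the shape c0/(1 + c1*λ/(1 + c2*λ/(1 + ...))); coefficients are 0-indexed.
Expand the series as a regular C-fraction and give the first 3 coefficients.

Taylor coefficients (expand at 0): a_0 = 15/14, a_1 = 519/224, a_2 = -717/1792.
c0 = a_0 = 15/14. Peel one level at a time: if S = 1 + c*λ/S' with S'(0) = 1, then c is the λ-coefficient of S and S' = c*λ/(S - 1).
S_1 = c0/f = 1 + (-173/80)*λ + (32319/6400)*λ^2 + ...; c1 = -173/80.
S_2 = c1*λ/(S_1 - 1) = 1 + (32319/13840)*λ + ...; c2 = 32319/13840.

The regular C-fraction coefficients are [15/14, -173/80, 32319/13840].


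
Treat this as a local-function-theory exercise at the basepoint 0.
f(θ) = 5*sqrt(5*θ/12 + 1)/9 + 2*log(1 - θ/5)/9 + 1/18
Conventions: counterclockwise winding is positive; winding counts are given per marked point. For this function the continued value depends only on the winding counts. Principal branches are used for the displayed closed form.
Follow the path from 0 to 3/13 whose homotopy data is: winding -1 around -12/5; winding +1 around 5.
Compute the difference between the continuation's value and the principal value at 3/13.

Continued minus principal equals (-(5/117)*sqrt(741)) + ((4/9)*pi)*i.

The rational part is single-valued and drops out of the difference; each branch term changes only by its own monodromy.
(2/9)*log(1 - θ/(5)): each positive loop around 5 adds 2*pi*i to the log, so winding +1 contributes (2/9)*(1)*2*pi*i = (4/9)*pi*i.
(5/9)*sqrt(1 - θ/(-12/5)): winding -1 is odd, the square root flips sign, contributing -2*(5/9)*sqrt(1 - (3/13)/(-12/5)) = -2*(5/9)*sqrt(57/52) = -(5/117)*sqrt(741).
Summing the contributions at θ = 3/13 gives (-(5/117)*sqrt(741)) + ((4/9)*pi)*i.


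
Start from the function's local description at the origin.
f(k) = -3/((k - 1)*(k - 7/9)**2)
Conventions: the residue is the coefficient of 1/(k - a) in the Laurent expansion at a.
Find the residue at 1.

The residue is -243/4.

At the order-1 pole 1 set g(k) = (k - (1))*f(k) = -3/(k - 7/9)**2.
Simple pole: residue = g(a) at a = 1, which is -243/4.


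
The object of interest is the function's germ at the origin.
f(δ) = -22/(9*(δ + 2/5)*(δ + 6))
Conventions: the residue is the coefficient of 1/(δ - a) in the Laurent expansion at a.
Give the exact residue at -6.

The residue is 55/126.

At the order-1 pole -6 set g(δ) = (δ - (-6))*f(δ) = -22/(9*(δ + 2/5)).
Simple pole: residue = g(a) at a = -6, which is 55/126.


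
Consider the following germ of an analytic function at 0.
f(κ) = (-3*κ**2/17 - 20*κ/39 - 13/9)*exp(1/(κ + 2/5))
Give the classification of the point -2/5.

The point is an essential singularity.

The exponent 1/(κ - (-2/5)) has a pole at -2/5, so exp(1/(κ - (-2/5))) takes every nonzero value near it: an essential singularity (not a pole of any order).


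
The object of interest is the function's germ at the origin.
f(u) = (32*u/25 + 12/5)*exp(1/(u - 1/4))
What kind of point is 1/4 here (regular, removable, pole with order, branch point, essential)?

The exponent 1/(u - (1/4)) has a pole at 1/4, so exp(1/(u - (1/4))) takes every nonzero value near it: an essential singularity (not a pole of any order).

The point is an essential singularity.


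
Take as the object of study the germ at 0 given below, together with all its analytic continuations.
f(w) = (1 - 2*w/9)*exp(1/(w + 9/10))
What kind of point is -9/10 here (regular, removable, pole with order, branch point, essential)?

The exponent 1/(w - (-9/10)) has a pole at -9/10, so exp(1/(w - (-9/10))) takes every nonzero value near it: an essential singularity (not a pole of any order).

The point is an essential singularity.


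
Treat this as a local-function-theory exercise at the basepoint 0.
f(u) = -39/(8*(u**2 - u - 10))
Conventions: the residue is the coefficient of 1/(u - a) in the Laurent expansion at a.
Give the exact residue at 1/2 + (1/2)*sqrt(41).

The factor u**2 - u - 10 splits as (u - a)(u - a') with a = 1/2 + (1/2)*sqrt(41), a' = 1/2 - (1/2)*sqrt(41). At the order-1 pole a set g(u) = (u - a)*f(u) = [-39/8] / (u - a').
Simple pole: residue = g(a) at a = 1/2 + (1/2)*sqrt(41), which is -(39/328)*sqrt(41).

The residue is -(39/328)*sqrt(41).


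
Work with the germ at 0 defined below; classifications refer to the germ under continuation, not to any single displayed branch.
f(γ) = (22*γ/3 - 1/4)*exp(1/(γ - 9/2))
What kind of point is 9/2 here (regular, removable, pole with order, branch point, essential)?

The exponent 1/(γ - (9/2)) has a pole at 9/2, so exp(1/(γ - (9/2))) takes every nonzero value near it: an essential singularity (not a pole of any order).

The point is an essential singularity.


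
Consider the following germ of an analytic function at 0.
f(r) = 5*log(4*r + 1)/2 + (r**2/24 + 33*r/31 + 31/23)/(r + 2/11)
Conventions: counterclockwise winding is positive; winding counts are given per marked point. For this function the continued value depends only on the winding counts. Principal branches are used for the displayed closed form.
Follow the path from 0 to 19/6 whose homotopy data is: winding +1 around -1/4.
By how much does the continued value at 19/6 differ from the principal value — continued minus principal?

The rational part is single-valued and drops out of the difference; each branch term changes only by its own monodromy.
(5/2)*log(1 - r/(-1/4)): each positive loop around -1/4 adds 2*pi*i to the log, so winding +1 contributes (5/2)*(1)*2*pi*i = (5)*pi*i.
Summing the contributions at r = 19/6 gives (5)*pi*i.

Continued minus principal equals (5)*pi*i.


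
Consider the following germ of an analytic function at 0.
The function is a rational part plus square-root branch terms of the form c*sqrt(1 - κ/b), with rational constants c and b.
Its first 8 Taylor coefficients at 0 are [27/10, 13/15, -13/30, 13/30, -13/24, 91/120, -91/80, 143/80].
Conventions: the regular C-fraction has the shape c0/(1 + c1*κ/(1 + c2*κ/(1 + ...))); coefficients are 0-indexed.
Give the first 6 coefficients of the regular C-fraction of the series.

Taylor coefficients (read off): a_0 = 27/10, a_1 = 13/15, a_2 = -13/30, a_3 = 13/30, a_4 = -13/24, a_5 = 91/120.
c0 = a_0 = 27/10. Peel one level at a time: if S = 1 + c*κ/S' with S'(0) = 1, then c is the κ-coefficient of S and S' = c*κ/(S - 1).
S_1 = c0/f = 1 + (-26/81)*κ + (1729/6561)*κ^2 + ...; c1 = -26/81.
S_2 = c1*κ/(S_1 - 1) = 1 + (133/162)*κ + (-1/4)*κ^2 + ...; c2 = 133/162.
S_3 = c2*κ/(S_2 - 1) = 1 + (81/266)*κ + (-14985/70756)*κ^2 + ...; c3 = 81/266.
S_4 = c3*κ/(S_3 - 1) = 1 + (185/266)*κ + (-1/4)*κ^2 + ...; c4 = 185/266.
S_5 = c4*κ/(S_4 - 1) = 1 + (133/370)*κ + ...; c5 = 133/370.

The regular C-fraction coefficients are [27/10, -26/81, 133/162, 81/266, 185/266, 133/370].


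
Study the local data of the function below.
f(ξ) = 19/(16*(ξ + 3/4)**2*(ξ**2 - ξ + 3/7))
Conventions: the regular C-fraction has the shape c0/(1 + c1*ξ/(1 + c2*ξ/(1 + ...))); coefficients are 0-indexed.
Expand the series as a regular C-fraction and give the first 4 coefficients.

The regular C-fraction coefficients are [133/27, 1/3, 19/3, -305/57].

Taylor coefficients (expand at 0): a_0 = 133/27, a_1 = -133/81, a_2 = 2660/243, a_3 = -12635/729.
c0 = a_0 = 133/27. Peel one level at a time: if S = 1 + c*ξ/S' with S'(0) = 1, then c is the ξ-coefficient of S and S' = c*ξ/(S - 1).
S_1 = c0/f = 1 + (1/3)*ξ + (-19/9)*ξ^2 + ...; c1 = 1/3.
S_2 = c1*ξ/(S_1 - 1) = 1 + (19/3)*ξ + (305/9)*ξ^2 + ...; c2 = 19/3.
S_3 = c2*ξ/(S_2 - 1) = 1 + (-305/57)*ξ + ...; c3 = -305/57.


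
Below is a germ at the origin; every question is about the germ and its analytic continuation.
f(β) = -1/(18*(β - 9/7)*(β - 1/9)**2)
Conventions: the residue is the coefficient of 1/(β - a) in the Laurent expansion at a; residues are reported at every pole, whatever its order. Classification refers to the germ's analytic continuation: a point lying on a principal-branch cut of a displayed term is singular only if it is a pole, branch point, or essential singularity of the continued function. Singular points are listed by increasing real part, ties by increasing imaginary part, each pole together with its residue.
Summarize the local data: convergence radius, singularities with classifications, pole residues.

Denominator factor (β - 1/9)^2: pole of order 2 at 1/9, modulus 1/9.
Denominator factor (β - 9/7): pole of order 1 at 9/7, modulus 9/7.
The radius of convergence is the smallest modulus among the singular points: 1/9.
At the order-2 pole 1/9 set g(β) = (β - (1/9))^2*f(β) = -1/(18*(β - 9/7)).
Order-2 pole: residue = g'(a); g'(1/9) = 441/10952, so the residue is 441/10952.
At the order-1 pole 9/7 set g(β) = (β - (9/7))*f(β) = -1/(18*(β - 1/9)**2).
Simple pole: residue = g(a) at a = 9/7, which is -441/10952.
List the singular points by increasing real part (a conjugate pair: the negative imaginary part first).

Radius of convergence at 0: 1/9.
At 1/9: a pole of order 2; residue 441/10952.
At 9/7: a pole of order 1; residue -441/10952.


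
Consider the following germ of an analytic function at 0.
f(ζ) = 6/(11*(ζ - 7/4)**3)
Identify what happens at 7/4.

The denominator factor ζ - 7/4 vanishes at 7/4 and appears to the power 3; the numerator there equals 6/11, nonzero, and no other factor vanishes.
Hence a pole whose order is the multiplicity, 3.

The point is a pole of order 3.


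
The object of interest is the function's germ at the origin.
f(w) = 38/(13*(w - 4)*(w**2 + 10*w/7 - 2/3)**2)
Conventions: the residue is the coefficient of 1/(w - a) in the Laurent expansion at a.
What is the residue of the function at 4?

The residue is 8379/1269866.

At the order-1 pole 4 set g(w) = (w - (4))*f(w) = 38/(13*(w**2 + 10*w/7 - 2/3)**2).
Simple pole: residue = g(a) at a = 4, which is 8379/1269866.


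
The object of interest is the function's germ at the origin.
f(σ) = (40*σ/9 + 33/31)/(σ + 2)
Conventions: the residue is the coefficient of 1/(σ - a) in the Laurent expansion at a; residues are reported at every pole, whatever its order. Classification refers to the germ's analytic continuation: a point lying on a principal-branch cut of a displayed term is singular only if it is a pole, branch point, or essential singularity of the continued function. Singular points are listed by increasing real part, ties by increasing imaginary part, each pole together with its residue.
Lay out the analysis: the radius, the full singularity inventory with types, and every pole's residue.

Denominator factor (σ + 2): pole of order 1 at -2, modulus 2.
The radius of convergence is the smallest modulus among the singular points: 2.
At the order-1 pole -2 set g(σ) = (σ - (-2))*f(σ) = 40*σ/9 + 33/31.
Simple pole: residue = g(a) at a = -2, which is -2183/279.

Radius of convergence at 0: 2.
At -2: a pole of order 1; residue -2183/279.


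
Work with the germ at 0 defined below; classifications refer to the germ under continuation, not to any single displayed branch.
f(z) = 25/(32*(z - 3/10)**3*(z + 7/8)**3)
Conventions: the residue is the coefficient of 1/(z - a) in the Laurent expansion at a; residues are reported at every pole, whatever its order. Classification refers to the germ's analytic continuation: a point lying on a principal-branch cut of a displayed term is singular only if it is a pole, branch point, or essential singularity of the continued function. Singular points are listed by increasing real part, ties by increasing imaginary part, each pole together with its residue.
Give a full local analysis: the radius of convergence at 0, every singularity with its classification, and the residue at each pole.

Radius of convergence at 0: 3/10.
At -7/8: a pole of order 3; residue -480000000/229345007.
At 3/10: a pole of order 3; residue 480000000/229345007.

Denominator factor (z - 3/10)^3: pole of order 3 at 3/10, modulus 3/10.
Denominator factor (z + 7/8)^3: pole of order 3 at -7/8, modulus 7/8.
The radius of convergence is the smallest modulus among the singular points: 3/10.
At the order-3 pole -7/8 set g(z) = (z - (-7/8))^3*f(z) = 25/(32*(z - 3/10)**3).
Order-3 pole: residue = g''(a)/2; g''(-7/8) = -960000000/229345007, so the residue is -480000000/229345007.
At the order-3 pole 3/10 set g(z) = (z - (3/10))^3*f(z) = 25/(32*(z + 7/8)**3).
Order-3 pole: residue = g''(a)/2; g''(3/10) = 960000000/229345007, so the residue is 480000000/229345007.
List the singular points by increasing real part (a conjugate pair: the negative imaginary part first).


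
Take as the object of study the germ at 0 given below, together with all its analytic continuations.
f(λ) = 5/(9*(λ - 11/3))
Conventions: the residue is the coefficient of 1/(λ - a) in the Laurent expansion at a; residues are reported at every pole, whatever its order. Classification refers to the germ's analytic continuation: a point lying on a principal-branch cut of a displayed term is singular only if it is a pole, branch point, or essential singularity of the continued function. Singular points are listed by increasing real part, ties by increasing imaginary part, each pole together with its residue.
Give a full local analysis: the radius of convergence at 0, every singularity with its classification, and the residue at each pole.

Radius of convergence at 0: 11/3.
At 11/3: a pole of order 1; residue 5/9.

Denominator factor (λ - 11/3): pole of order 1 at 11/3, modulus 11/3.
The radius of convergence is the smallest modulus among the singular points: 11/3.
At the order-1 pole 11/3 set g(λ) = (λ - (11/3))*f(λ) = 5/9.
Simple pole: residue = g(a) at a = 11/3, which is 5/9.


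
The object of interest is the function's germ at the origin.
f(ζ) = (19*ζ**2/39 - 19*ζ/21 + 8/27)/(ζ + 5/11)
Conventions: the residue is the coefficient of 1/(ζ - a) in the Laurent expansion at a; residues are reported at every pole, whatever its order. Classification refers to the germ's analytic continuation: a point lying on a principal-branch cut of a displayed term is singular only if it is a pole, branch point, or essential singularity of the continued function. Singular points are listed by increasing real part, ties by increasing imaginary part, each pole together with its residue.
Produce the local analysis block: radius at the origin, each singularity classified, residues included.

Radius of convergence at 0: 5/11.
At -5/11: a pole of order 1; residue 240278/297297.

Denominator factor (ζ + 5/11): pole of order 1 at -5/11, modulus 5/11.
The radius of convergence is the smallest modulus among the singular points: 5/11.
At the order-1 pole -5/11 set g(ζ) = (ζ - (-5/11))*f(ζ) = 19*ζ**2/39 - 19*ζ/21 + 8/27.
Simple pole: residue = g(a) at a = -5/11, which is 240278/297297.


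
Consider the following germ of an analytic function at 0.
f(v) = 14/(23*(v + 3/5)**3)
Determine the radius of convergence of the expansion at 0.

Denominator factor (v + 3/5)^3: pole of order 3 at -3/5, modulus 3/5.
The radius of convergence is the smallest modulus among the singular points: 3/5.

The radius of convergence is 3/5.


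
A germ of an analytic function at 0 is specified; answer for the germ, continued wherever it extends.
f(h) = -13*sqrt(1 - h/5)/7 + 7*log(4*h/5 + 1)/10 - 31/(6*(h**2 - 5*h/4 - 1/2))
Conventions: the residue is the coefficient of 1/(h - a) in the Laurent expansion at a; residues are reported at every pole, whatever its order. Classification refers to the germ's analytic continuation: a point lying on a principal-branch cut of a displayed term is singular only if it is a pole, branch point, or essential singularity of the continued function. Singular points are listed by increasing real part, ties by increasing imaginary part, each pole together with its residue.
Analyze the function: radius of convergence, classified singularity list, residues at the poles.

Denominator factor (h**2 - 5*h/4 - 1/2): discriminant 57/16, real irrational roots 5/8 + (1/8)*sqrt(57) and 5/8 - (1/8)*sqrt(57); poles of order 1, moduli 5/8 + (1/8)*sqrt(57) and -5/8 + (1/8)*sqrt(57).
Branch term (-13/7)*sqrt(1 - h/(5)): its argument vanishes at h = 5, a square-root branch point, modulus 5.
Branch term (7/10)*log(1 - h/(-5/4)): its argument vanishes at h = -5/4, a logarithmic branch point, modulus 5/4.
The radius of convergence is the smallest modulus among the singular points: -5/8 + (1/8)*sqrt(57).
The branch terms are analytic at 5/8 - (1/8)*sqrt(57) and contribute nothing to the residue; only the rational part matters.
The factor h**2 - 5*h/4 - 1/2 splits as (h - a)(h - a') with a = 5/8 - (1/8)*sqrt(57), a' = 5/8 + (1/8)*sqrt(57). At the order-1 pole a set g(h) = (h - a)*(rational part) = [-31/6] / (h - a').
Simple pole: residue = g(a) at a = 5/8 - (1/8)*sqrt(57), which is (62/171)*sqrt(57).
The branch terms are analytic at 5/8 + (1/8)*sqrt(57) and contribute nothing to the residue; only the rational part matters.
The factor h**2 - 5*h/4 - 1/2 splits as (h - a)(h - a') with a = 5/8 + (1/8)*sqrt(57), a' = 5/8 - (1/8)*sqrt(57). At the order-1 pole a set g(h) = (h - a)*(rational part) = [-31/6] / (h - a').
Simple pole: residue = g(a) at a = 5/8 + (1/8)*sqrt(57), which is -(62/171)*sqrt(57).
List the singular points by increasing real part (a conjugate pair: the negative imaginary part first).

Radius of convergence at 0: -5/8 + (1/8)*sqrt(57).
At -5/4: a logarithmic branch point.
At 5/8 - (1/8)*sqrt(57): a pole of order 1; residue (62/171)*sqrt(57).
At 5/8 + (1/8)*sqrt(57): a pole of order 1; residue -(62/171)*sqrt(57).
At 5: an algebraic (square-root) branch point.


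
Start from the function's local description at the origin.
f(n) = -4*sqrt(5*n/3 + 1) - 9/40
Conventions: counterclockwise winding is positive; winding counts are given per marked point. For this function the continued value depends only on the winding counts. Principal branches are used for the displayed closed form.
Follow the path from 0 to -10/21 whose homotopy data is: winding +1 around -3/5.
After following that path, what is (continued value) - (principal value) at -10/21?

Continued minus principal equals (8/21)*sqrt(91).

The rational part is single-valued and drops out of the difference; each branch term changes only by its own monodromy.
(-4)*sqrt(1 - n/(-3/5)): winding +1 is odd, the square root flips sign, contributing -2*(-4)*sqrt(1 - (-10/21)/(-3/5)) = -2*(-4)*sqrt(13/63) = (8/21)*sqrt(91).
Summing the contributions at n = -10/21 gives (8/21)*sqrt(91).


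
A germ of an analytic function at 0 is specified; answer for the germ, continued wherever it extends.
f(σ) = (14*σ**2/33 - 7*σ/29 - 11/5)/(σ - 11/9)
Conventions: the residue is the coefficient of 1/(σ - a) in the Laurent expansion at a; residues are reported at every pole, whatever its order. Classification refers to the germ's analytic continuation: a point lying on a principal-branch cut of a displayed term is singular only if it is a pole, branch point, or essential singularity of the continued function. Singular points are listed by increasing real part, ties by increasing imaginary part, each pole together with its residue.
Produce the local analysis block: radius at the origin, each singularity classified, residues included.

Denominator factor (σ - 11/9): pole of order 1 at 11/9, modulus 11/9.
The radius of convergence is the smallest modulus among the singular points: 11/9.
At the order-1 pole 11/9 set g(σ) = (σ - (11/9))*f(σ) = 14*σ**2/33 - 7*σ/29 - 11/5.
Simple pole: residue = g(a) at a = 11/9, which is -65582/35235.

Radius of convergence at 0: 11/9.
At 11/9: a pole of order 1; residue -65582/35235.


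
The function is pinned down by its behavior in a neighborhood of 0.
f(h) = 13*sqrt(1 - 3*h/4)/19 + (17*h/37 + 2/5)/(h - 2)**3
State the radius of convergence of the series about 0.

The radius of convergence is 4/3.

Denominator factor (h - 2)^3: pole of order 3 at 2, modulus 2.
Branch term (13/19)*sqrt(1 - h/(4/3)): its argument vanishes at h = 4/3, a square-root branch point, modulus 4/3.
The radius of convergence is the smallest modulus among the singular points: 4/3.


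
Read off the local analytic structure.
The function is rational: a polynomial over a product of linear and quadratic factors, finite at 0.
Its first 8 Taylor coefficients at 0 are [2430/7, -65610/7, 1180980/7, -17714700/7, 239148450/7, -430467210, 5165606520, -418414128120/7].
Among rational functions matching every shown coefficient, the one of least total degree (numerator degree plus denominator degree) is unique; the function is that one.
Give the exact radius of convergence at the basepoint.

The radius of convergence is 1/9.

No rational of total degree below 3 reproduces all 8 coefficients; solving the [0/3] Pade equations on them gives f(r) = 10/(21*(r + 1/9)**3), whose expansion matches every shown term.
Denominator factor (r + 1/9)^3: pole of order 3 at -1/9, modulus 1/9.
The radius of convergence is the smallest modulus among the singular points: 1/9.


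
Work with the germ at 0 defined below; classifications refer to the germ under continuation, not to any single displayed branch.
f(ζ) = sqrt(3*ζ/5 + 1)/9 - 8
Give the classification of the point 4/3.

There is no denominator, hence no pole anywhere.
Branch term sqrt(1 - ζ/(-5/3)): argument at 4/3 is 9/5, nonzero, so 4/3 is not its branch point (a point on a principal cut is still regular for the continued germ).
So the germ continues analytically to 4/3.

The point is a regular point.


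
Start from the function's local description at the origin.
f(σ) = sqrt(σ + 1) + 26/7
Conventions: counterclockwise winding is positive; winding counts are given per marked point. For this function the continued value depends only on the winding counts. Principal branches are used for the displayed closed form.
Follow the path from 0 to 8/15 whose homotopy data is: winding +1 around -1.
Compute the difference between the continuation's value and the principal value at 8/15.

Continued minus principal equals -(2/15)*sqrt(345).

The rational part is single-valued and drops out of the difference; each branch term changes only by its own monodromy.
(1)*sqrt(1 - σ/(-1)): winding +1 is odd, the square root flips sign, contributing -2*(1)*sqrt(1 - (8/15)/(-1)) = -2*(1)*sqrt(23/15) = -(2/15)*sqrt(345).
Summing the contributions at σ = 8/15 gives -(2/15)*sqrt(345).


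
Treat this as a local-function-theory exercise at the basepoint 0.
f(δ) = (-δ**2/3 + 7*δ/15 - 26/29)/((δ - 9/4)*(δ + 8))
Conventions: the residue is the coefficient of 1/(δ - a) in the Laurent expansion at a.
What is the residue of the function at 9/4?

At the order-1 pole 9/4 set g(δ) = (δ - (9/4))*f(δ) = (-δ**2/3 + 7*δ/15 - 26/29)/(δ + 8).
Simple pole: residue = g(a) at a = 9/4, which is -3559/23780.

The residue is -3559/23780.


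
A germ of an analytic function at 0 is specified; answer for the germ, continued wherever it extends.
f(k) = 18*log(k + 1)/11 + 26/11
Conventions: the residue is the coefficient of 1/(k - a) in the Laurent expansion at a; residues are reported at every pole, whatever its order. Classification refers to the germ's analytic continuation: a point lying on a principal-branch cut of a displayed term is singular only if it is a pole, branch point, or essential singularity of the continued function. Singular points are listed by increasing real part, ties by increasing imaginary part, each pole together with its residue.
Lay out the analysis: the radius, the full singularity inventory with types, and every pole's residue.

Branch term (18/11)*log(1 - k/(-1)): its argument vanishes at k = -1, a logarithmic branch point, modulus 1.
The radius of convergence is the smallest modulus among the singular points: 1.

Radius of convergence at 0: 1.
At -1: a logarithmic branch point.


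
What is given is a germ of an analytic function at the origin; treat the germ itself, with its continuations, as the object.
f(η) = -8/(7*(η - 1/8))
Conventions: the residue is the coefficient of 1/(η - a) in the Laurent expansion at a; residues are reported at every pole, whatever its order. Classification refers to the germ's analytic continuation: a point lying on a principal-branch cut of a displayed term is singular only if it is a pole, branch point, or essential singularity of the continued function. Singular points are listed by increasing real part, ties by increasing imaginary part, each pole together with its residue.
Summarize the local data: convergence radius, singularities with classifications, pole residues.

Denominator factor (η - 1/8): pole of order 1 at 1/8, modulus 1/8.
The radius of convergence is the smallest modulus among the singular points: 1/8.
At the order-1 pole 1/8 set g(η) = (η - (1/8))*f(η) = -8/7.
Simple pole: residue = g(a) at a = 1/8, which is -8/7.

Radius of convergence at 0: 1/8.
At 1/8: a pole of order 1; residue -8/7.


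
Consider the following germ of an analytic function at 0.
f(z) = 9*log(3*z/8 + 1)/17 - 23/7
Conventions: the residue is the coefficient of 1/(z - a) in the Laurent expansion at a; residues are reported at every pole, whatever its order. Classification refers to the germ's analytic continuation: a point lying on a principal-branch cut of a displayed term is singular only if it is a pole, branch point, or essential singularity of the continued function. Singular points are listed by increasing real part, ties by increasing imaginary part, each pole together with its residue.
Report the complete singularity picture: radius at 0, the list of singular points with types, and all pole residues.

Branch term (9/17)*log(1 - z/(-8/3)): its argument vanishes at z = -8/3, a logarithmic branch point, modulus 8/3.
The radius of convergence is the smallest modulus among the singular points: 8/3.

Radius of convergence at 0: 8/3.
At -8/3: a logarithmic branch point.


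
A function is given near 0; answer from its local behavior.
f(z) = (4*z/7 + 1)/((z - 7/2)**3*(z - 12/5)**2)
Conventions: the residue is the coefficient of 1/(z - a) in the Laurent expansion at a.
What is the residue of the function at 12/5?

At the order-2 pole 12/5 set g(z) = (z - (12/5))^2*f(z) = (4*z/7 + 1)/(z - 7/2)**3.
Order-2 pole: residue = g'(a); g'(12/5) = -542000/102487, so the residue is -542000/102487.

The residue is -542000/102487.


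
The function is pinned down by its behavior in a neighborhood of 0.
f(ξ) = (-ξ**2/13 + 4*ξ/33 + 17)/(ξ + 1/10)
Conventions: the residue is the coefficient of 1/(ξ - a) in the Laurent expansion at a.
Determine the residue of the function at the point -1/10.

At the order-1 pole -1/10 set g(ξ) = (ξ - (-1/10))*f(ξ) = -ξ**2/13 + 4*ξ/33 + 17.
Simple pole: residue = g(a) at a = -1/10, which is 728747/42900.

The residue is 728747/42900.


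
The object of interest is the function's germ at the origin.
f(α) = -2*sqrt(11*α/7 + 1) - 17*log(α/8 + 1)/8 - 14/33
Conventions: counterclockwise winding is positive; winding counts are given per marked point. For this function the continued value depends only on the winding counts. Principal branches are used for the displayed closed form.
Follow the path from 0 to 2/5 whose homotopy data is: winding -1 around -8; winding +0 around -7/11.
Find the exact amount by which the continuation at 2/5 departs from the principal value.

The rational part is single-valued and drops out of the difference; each branch term changes only by its own monodromy.
(-17/8)*log(1 - α/(-8)): each positive loop around -8 adds 2*pi*i to the log, so winding -1 contributes (-17/8)*(-1)*2*pi*i = (17/4)*pi*i.
(-2)*sqrt(1 - α/(-7/11)): winding +0 is even, the square root returns to the same sheet, contribution 0.
Summing the contributions at α = 2/5 gives (17/4)*pi*i.

Continued minus principal equals (17/4)*pi*i.


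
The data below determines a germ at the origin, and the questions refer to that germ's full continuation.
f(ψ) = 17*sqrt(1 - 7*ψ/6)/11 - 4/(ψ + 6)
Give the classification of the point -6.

The denominator factor ψ + 6 vanishes at -6 and appears to the power 1; the numerator there equals -4, nonzero, and no other factor vanishes.
The branch terms are analytic at this point.
Hence a pole whose order is the multiplicity, 1.

The point is a pole of order 1.


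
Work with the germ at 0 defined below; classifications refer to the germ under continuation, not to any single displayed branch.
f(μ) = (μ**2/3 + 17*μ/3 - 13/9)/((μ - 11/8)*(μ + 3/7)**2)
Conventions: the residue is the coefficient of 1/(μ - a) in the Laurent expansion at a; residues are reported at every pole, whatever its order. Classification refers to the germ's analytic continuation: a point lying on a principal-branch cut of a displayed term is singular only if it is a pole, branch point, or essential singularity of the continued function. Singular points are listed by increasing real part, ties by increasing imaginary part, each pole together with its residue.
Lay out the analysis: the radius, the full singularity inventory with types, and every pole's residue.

Radius of convergence at 0: 3/7.
At -3/7: a pole of order 2; residue -166328/91809.
At 11/8: a pole of order 1; residue 196931/91809.

Denominator factor (μ - 11/8): pole of order 1 at 11/8, modulus 11/8.
Denominator factor (μ + 3/7)^2: pole of order 2 at -3/7, modulus 3/7.
The radius of convergence is the smallest modulus among the singular points: 3/7.
At the order-2 pole -3/7 set g(μ) = (μ - (-3/7))^2*f(μ) = (μ**2/3 + 17*μ/3 - 13/9)/(μ - 11/8).
Order-2 pole: residue = g'(a); g'(-3/7) = -166328/91809, so the residue is -166328/91809.
At the order-1 pole 11/8 set g(μ) = (μ - (11/8))*f(μ) = (μ**2/3 + 17*μ/3 - 13/9)/(μ + 3/7)**2.
Simple pole: residue = g(a) at a = 11/8, which is 196931/91809.
List the singular points by increasing real part (a conjugate pair: the negative imaginary part first).
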